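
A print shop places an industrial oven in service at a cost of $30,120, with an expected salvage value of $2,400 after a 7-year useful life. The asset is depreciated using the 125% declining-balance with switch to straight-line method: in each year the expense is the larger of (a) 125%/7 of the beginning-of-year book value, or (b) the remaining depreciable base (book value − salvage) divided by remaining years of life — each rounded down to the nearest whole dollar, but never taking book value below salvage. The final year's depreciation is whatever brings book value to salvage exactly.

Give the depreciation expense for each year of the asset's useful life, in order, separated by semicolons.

Depreciable base = $30,120 − $2,400 = $27,720.
Year 1: DB = ⌊$30,120 × 125%/7⌋ = $5,378; SL = ⌊$27,720/7⌋ = $3,960 → take DB $5,378. Book value $24,742.
Year 2: DB = ⌊$24,742 × 125%/7⌋ = $4,418; SL = ⌊$22,342/6⌋ = $3,723 → take DB $4,418. Book value $20,324.
Year 3: DB = ⌊$20,324 × 125%/7⌋ = $3,629; SL = ⌊$17,924/5⌋ = $3,584 → take DB $3,629. Book value $16,695.
Year 4: DB = ⌊$16,695 × 125%/7⌋ = $2,981; SL = ⌊$14,295/4⌋ = $3,573 → take SL $3,573. Book value $13,122.
Year 5: DB = ⌊$13,122 × 125%/7⌋ = $2,343; SL = ⌊$10,722/3⌋ = $3,574 → take SL $3,574. Book value $9,548.
Year 6: DB = ⌊$9,548 × 125%/7⌋ = $1,705; SL = ⌊$7,148/2⌋ = $3,574 → take SL $3,574. Book value $5,974.
Year 7 (final): $5,974 − $2,400 = $3,574. Book value $2,400.

$5,378; $4,418; $3,629; $3,573; $3,574; $3,574; $3,574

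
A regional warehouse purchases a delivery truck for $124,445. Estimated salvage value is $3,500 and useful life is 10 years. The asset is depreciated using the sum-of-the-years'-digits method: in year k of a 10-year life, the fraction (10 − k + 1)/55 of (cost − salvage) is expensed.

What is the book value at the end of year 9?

Depreciable base = $124,445 − $3,500 = $120,945.
Sum of the years' digits = 10+9+8+7+6+5+4+3+2+1 = 55.
Year 1: $120,945 × 10/55 = $21,990. Book value $102,455.
Year 2: $120,945 × 9/55 = $19,791. Book value $82,664.
Year 3: $120,945 × 8/55 = $17,592. Book value $65,072.
Year 4: $120,945 × 7/55 = $15,393. Book value $49,679.
Year 5: $120,945 × 6/55 = $13,194. Book value $36,485.
Year 6: $120,945 × 5/55 = $10,995. Book value $25,490.
Year 7: $120,945 × 4/55 = $8,796. Book value $16,694.
Year 8: $120,945 × 3/55 = $6,597. Book value $10,097.
Year 9: $120,945 × 2/55 = $4,398. Book value $5,699.

$5,699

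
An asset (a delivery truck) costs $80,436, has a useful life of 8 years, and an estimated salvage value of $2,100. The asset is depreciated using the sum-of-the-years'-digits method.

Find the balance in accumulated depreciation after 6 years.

$71,808

Depreciable base = $80,436 − $2,100 = $78,336.
Sum of the years' digits = 8+7+6+5+4+3+2+1 = 36.
Year 1: $78,336 × 8/36 = $17,408. Book value $63,028.
Year 2: $78,336 × 7/36 = $15,232. Book value $47,796.
Year 3: $78,336 × 6/36 = $13,056. Book value $34,740.
Year 4: $78,336 × 5/36 = $10,880. Book value $23,860.
Year 5: $78,336 × 4/36 = $8,704. Book value $15,156.
Year 6: $78,336 × 3/36 = $6,528. Book value $8,628.
Accumulated through year 6 = $80,436 − $8,628 = $71,808.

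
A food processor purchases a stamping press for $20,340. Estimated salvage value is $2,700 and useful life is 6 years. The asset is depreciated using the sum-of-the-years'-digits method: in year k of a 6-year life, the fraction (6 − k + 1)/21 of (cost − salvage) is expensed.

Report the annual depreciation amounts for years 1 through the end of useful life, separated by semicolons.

Depreciable base = $20,340 − $2,700 = $17,640.
Sum of the years' digits = 6+5+4+3+2+1 = 21.
Year 1: $17,640 × 6/21 = $5,040. Book value $15,300.
Year 2: $17,640 × 5/21 = $4,200. Book value $11,100.
Year 3: $17,640 × 4/21 = $3,360. Book value $7,740.
Year 4: $17,640 × 3/21 = $2,520. Book value $5,220.
Year 5: $17,640 × 2/21 = $1,680. Book value $3,540.
Year 6: $17,640 × 1/21 = $840. Book value $2,700.

$5,040; $4,200; $3,360; $2,520; $1,680; $840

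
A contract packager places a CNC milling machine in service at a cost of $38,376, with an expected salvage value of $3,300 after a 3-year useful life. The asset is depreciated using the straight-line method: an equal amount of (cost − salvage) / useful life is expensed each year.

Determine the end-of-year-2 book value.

$14,992

Depreciable base = $38,376 − $3,300 = $35,076.
Annual expense = $35,076 / 3 = $11,692.
End of year 1: book value $26,684.
End of year 2: book value $14,992.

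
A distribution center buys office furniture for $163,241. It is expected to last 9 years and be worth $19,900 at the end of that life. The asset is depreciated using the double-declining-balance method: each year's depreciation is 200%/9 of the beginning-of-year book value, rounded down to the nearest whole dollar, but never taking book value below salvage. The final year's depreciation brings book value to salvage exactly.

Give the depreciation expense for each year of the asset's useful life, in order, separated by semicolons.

Depreciable base = $163,241 − $19,900 = $143,341.
Year 1: ⌊$163,241 × 200%/9⌋ = $36,275. Book value $126,966.
Year 2: ⌊$126,966 × 200%/9⌋ = $28,214. Book value $98,752.
Year 3: ⌊$98,752 × 200%/9⌋ = $21,944. Book value $76,808.
Year 4: ⌊$76,808 × 200%/9⌋ = $17,068. Book value $59,740.
Year 5: ⌊$59,740 × 200%/9⌋ = $13,275. Book value $46,465.
Year 6: ⌊$46,465 × 200%/9⌋ = $10,325. Book value $36,140.
Year 7: ⌊$36,140 × 200%/9⌋ = $8,031. Book value $28,109.
Year 8: ⌊$28,109 × 200%/9⌋ = $6,246. Book value $21,863.
Year 9 (final): $21,863 − $19,900 = $1,963. Book value $19,900.

$36,275; $28,214; $21,944; $17,068; $13,275; $10,325; $8,031; $6,246; $1,963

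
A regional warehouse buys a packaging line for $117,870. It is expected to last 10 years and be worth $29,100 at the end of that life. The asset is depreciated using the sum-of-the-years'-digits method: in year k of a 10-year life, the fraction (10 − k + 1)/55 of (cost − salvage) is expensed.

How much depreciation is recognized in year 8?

Depreciable base = $117,870 − $29,100 = $88,770.
Sum of the years' digits = 10+9+8+7+6+5+4+3+2+1 = 55.
Year 1: $88,770 × 10/55 = $16,140. Book value $101,730.
Year 2: $88,770 × 9/55 = $14,526. Book value $87,204.
Year 3: $88,770 × 8/55 = $12,912. Book value $74,292.
Year 4: $88,770 × 7/55 = $11,298. Book value $62,994.
Year 5: $88,770 × 6/55 = $9,684. Book value $53,310.
Year 6: $88,770 × 5/55 = $8,070. Book value $45,240.
Year 7: $88,770 × 4/55 = $6,456. Book value $38,784.
Year 8: $88,770 × 3/55 = $4,842. Book value $33,942.

$4,842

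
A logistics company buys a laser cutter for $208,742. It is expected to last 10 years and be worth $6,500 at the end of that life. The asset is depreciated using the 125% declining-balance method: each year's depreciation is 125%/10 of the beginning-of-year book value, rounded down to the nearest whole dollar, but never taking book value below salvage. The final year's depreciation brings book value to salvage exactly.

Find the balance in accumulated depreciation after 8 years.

Depreciable base = $208,742 − $6,500 = $202,242.
Year 1: ⌊$208,742 × 125%/10⌋ = $26,092. Book value $182,650.
Year 2: ⌊$182,650 × 125%/10⌋ = $22,831. Book value $159,819.
Year 3: ⌊$159,819 × 125%/10⌋ = $19,977. Book value $139,842.
Year 4: ⌊$139,842 × 125%/10⌋ = $17,480. Book value $122,362.
Year 5: ⌊$122,362 × 125%/10⌋ = $15,295. Book value $107,067.
Year 6: ⌊$107,067 × 125%/10⌋ = $13,383. Book value $93,684.
Year 7: ⌊$93,684 × 125%/10⌋ = $11,710. Book value $81,974.
Year 8: ⌊$81,974 × 125%/10⌋ = $10,246. Book value $71,728.
Accumulated through year 8 = $208,742 − $71,728 = $137,014.

$137,014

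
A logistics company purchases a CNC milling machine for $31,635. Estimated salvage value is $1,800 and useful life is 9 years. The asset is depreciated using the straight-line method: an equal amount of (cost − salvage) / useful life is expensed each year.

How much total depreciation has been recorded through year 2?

$6,630

Depreciable base = $31,635 − $1,800 = $29,835.
Annual expense = $29,835 / 9 = $3,315.
End of year 1: book value $28,320.
End of year 2: book value $25,005.
Accumulated through year 2 = $31,635 − $25,005 = $6,630.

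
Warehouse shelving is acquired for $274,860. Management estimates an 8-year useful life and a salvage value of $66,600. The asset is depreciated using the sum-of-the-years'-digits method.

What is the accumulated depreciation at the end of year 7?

$202,475

Depreciable base = $274,860 − $66,600 = $208,260.
Sum of the years' digits = 8+7+6+5+4+3+2+1 = 36.
Year 1: $208,260 × 8/36 = $46,280. Book value $228,580.
Year 2: $208,260 × 7/36 = $40,495. Book value $188,085.
Year 3: $208,260 × 6/36 = $34,710. Book value $153,375.
Year 4: $208,260 × 5/36 = $28,925. Book value $124,450.
Year 5: $208,260 × 4/36 = $23,140. Book value $101,310.
Year 6: $208,260 × 3/36 = $17,355. Book value $83,955.
Year 7: $208,260 × 2/36 = $11,570. Book value $72,385.
Accumulated through year 7 = $274,860 − $72,385 = $202,475.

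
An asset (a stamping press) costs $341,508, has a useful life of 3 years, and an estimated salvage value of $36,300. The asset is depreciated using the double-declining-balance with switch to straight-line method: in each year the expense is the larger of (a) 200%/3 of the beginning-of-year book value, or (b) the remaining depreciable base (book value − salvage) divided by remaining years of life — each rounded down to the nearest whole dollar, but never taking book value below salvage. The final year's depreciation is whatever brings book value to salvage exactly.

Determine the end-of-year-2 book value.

Depreciable base = $341,508 − $36,300 = $305,208.
Year 1: DB = ⌊$341,508 × 200%/3⌋ = $227,672; SL = ⌊$305,208/3⌋ = $101,736 → take DB $227,672. Book value $113,836.
Year 2: DB = ⌊$113,836 × 200%/3⌋ = $75,890; SL = ⌊$77,536/2⌋ = $38,768 → take DB $75,890. Book value $37,946.

$37,946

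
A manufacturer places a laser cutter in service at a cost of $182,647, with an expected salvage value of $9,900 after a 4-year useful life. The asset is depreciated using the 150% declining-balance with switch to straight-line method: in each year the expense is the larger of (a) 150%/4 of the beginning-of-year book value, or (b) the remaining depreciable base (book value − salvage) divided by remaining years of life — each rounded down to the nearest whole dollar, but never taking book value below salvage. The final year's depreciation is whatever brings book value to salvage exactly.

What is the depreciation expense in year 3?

$30,723

Depreciable base = $182,647 − $9,900 = $172,747.
Year 1: DB = ⌊$182,647 × 150%/4⌋ = $68,492; SL = ⌊$172,747/4⌋ = $43,186 → take DB $68,492. Book value $114,155.
Year 2: DB = ⌊$114,155 × 150%/4⌋ = $42,808; SL = ⌊$104,255/3⌋ = $34,751 → take DB $42,808. Book value $71,347.
Year 3: DB = ⌊$71,347 × 150%/4⌋ = $26,755; SL = ⌊$61,447/2⌋ = $30,723 → take SL $30,723. Book value $40,624.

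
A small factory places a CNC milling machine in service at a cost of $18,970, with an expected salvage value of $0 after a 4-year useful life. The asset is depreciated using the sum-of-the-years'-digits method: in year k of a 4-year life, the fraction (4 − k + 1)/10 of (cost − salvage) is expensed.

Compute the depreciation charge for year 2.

$5,691

Depreciable base = $18,970 − $0 = $18,970.
Sum of the years' digits = 4+3+2+1 = 10.
Year 1: $18,970 × 4/10 = $7,588. Book value $11,382.
Year 2: $18,970 × 3/10 = $5,691. Book value $5,691.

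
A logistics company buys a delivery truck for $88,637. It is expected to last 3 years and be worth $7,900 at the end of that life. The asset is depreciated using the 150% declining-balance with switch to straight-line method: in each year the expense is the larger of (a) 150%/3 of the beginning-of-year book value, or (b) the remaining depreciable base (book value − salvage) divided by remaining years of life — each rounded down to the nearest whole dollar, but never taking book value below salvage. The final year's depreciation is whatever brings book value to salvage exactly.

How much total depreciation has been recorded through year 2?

$66,477

Depreciable base = $88,637 − $7,900 = $80,737.
Year 1: DB = ⌊$88,637 × 150%/3⌋ = $44,318; SL = ⌊$80,737/3⌋ = $26,912 → take DB $44,318. Book value $44,319.
Year 2: DB = ⌊$44,319 × 150%/3⌋ = $22,159; SL = ⌊$36,419/2⌋ = $18,209 → take DB $22,159. Book value $22,160.
Accumulated through year 2 = $88,637 − $22,160 = $66,477.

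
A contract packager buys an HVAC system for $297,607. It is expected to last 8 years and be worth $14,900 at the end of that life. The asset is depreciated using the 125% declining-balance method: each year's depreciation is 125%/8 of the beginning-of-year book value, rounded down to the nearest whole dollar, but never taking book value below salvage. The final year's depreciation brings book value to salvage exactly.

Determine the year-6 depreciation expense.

Depreciable base = $297,607 − $14,900 = $282,707.
Year 1: ⌊$297,607 × 125%/8⌋ = $46,501. Book value $251,106.
Year 2: ⌊$251,106 × 125%/8⌋ = $39,235. Book value $211,871.
Year 3: ⌊$211,871 × 125%/8⌋ = $33,104. Book value $178,767.
Year 4: ⌊$178,767 × 125%/8⌋ = $27,932. Book value $150,835.
Year 5: ⌊$150,835 × 125%/8⌋ = $23,567. Book value $127,268.
Year 6: ⌊$127,268 × 125%/8⌋ = $19,885. Book value $107,383.

$19,885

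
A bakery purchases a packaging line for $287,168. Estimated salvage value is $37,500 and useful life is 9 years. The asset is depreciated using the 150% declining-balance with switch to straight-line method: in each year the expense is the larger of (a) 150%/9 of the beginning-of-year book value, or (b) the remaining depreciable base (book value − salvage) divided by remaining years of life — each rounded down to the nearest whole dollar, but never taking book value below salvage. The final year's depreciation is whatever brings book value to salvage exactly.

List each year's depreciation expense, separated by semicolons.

Depreciable base = $287,168 − $37,500 = $249,668.
Year 1: DB = ⌊$287,168 × 150%/9⌋ = $47,861; SL = ⌊$249,668/9⌋ = $27,740 → take DB $47,861. Book value $239,307.
Year 2: DB = ⌊$239,307 × 150%/9⌋ = $39,884; SL = ⌊$201,807/8⌋ = $25,225 → take DB $39,884. Book value $199,423.
Year 3: DB = ⌊$199,423 × 150%/9⌋ = $33,237; SL = ⌊$161,923/7⌋ = $23,131 → take DB $33,237. Book value $166,186.
Year 4: DB = ⌊$166,186 × 150%/9⌋ = $27,697; SL = ⌊$128,686/6⌋ = $21,447 → take DB $27,697. Book value $138,489.
Year 5: DB = ⌊$138,489 × 150%/9⌋ = $23,081; SL = ⌊$100,989/5⌋ = $20,197 → take DB $23,081. Book value $115,408.
Year 6: DB = ⌊$115,408 × 150%/9⌋ = $19,234; SL = ⌊$77,908/4⌋ = $19,477 → take SL $19,477. Book value $95,931.
Year 7: DB = ⌊$95,931 × 150%/9⌋ = $15,988; SL = ⌊$58,431/3⌋ = $19,477 → take SL $19,477. Book value $76,454.
Year 8: DB = ⌊$76,454 × 150%/9⌋ = $12,742; SL = ⌊$38,954/2⌋ = $19,477 → take SL $19,477. Book value $56,977.
Year 9 (final): $56,977 − $37,500 = $19,477. Book value $37,500.

$47,861; $39,884; $33,237; $27,697; $23,081; $19,477; $19,477; $19,477; $19,477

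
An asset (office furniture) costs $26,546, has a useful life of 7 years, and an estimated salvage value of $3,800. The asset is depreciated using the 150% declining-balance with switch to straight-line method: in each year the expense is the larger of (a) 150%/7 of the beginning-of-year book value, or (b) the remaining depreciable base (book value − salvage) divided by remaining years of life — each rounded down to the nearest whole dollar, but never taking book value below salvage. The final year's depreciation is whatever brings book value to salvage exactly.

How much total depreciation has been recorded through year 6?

$20,670

Depreciable base = $26,546 − $3,800 = $22,746.
Year 1: DB = ⌊$26,546 × 150%/7⌋ = $5,688; SL = ⌊$22,746/7⌋ = $3,249 → take DB $5,688. Book value $20,858.
Year 2: DB = ⌊$20,858 × 150%/7⌋ = $4,469; SL = ⌊$17,058/6⌋ = $2,843 → take DB $4,469. Book value $16,389.
Year 3: DB = ⌊$16,389 × 150%/7⌋ = $3,511; SL = ⌊$12,589/5⌋ = $2,517 → take DB $3,511. Book value $12,878.
Year 4: DB = ⌊$12,878 × 150%/7⌋ = $2,759; SL = ⌊$9,078/4⌋ = $2,269 → take DB $2,759. Book value $10,119.
Year 5: DB = ⌊$10,119 × 150%/7⌋ = $2,168; SL = ⌊$6,319/3⌋ = $2,106 → take DB $2,168. Book value $7,951.
Year 6: DB = ⌊$7,951 × 150%/7⌋ = $1,703; SL = ⌊$4,151/2⌋ = $2,075 → take SL $2,075. Book value $5,876.
Accumulated through year 6 = $26,546 − $5,876 = $20,670.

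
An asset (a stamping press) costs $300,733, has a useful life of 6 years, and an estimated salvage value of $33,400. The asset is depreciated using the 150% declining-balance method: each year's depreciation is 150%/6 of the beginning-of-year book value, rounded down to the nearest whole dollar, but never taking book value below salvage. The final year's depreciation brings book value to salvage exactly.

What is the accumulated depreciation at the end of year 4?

Depreciable base = $300,733 − $33,400 = $267,333.
Year 1: ⌊$300,733 × 150%/6⌋ = $75,183. Book value $225,550.
Year 2: ⌊$225,550 × 150%/6⌋ = $56,387. Book value $169,163.
Year 3: ⌊$169,163 × 150%/6⌋ = $42,290. Book value $126,873.
Year 4: ⌊$126,873 × 150%/6⌋ = $31,718. Book value $95,155.
Accumulated through year 4 = $300,733 − $95,155 = $205,578.

$205,578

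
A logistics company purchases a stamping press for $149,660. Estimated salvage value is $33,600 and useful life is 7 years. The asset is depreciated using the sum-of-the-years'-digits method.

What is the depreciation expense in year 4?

Depreciable base = $149,660 − $33,600 = $116,060.
Sum of the years' digits = 7+6+5+4+3+2+1 = 28.
Year 1: $116,060 × 7/28 = $29,015. Book value $120,645.
Year 2: $116,060 × 6/28 = $24,870. Book value $95,775.
Year 3: $116,060 × 5/28 = $20,725. Book value $75,050.
Year 4: $116,060 × 4/28 = $16,580. Book value $58,470.

$16,580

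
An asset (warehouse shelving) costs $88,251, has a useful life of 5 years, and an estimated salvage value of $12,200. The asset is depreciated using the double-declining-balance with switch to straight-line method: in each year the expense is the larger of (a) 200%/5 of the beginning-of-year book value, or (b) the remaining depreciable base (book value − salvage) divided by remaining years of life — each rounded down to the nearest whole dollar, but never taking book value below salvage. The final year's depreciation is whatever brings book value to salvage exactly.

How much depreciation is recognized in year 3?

Depreciable base = $88,251 − $12,200 = $76,051.
Year 1: DB = ⌊$88,251 × 200%/5⌋ = $35,300; SL = ⌊$76,051/5⌋ = $15,210 → take DB $35,300. Book value $52,951.
Year 2: DB = ⌊$52,951 × 200%/5⌋ = $21,180; SL = ⌊$40,751/4⌋ = $10,187 → take DB $21,180. Book value $31,771.
Year 3: DB = ⌊$31,771 × 200%/5⌋ = $12,708; SL = ⌊$19,571/3⌋ = $6,523 → take DB $12,708. Book value $19,063.

$12,708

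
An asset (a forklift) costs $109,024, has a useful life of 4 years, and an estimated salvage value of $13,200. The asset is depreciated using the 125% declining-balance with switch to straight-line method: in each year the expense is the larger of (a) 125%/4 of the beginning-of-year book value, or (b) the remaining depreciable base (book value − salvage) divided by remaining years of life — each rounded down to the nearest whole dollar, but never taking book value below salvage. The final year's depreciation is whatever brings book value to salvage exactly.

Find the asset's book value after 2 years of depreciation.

Depreciable base = $109,024 − $13,200 = $95,824.
Year 1: DB = ⌊$109,024 × 125%/4⌋ = $34,070; SL = ⌊$95,824/4⌋ = $23,956 → take DB $34,070. Book value $74,954.
Year 2: DB = ⌊$74,954 × 125%/4⌋ = $23,423; SL = ⌊$61,754/3⌋ = $20,584 → take DB $23,423. Book value $51,531.

$51,531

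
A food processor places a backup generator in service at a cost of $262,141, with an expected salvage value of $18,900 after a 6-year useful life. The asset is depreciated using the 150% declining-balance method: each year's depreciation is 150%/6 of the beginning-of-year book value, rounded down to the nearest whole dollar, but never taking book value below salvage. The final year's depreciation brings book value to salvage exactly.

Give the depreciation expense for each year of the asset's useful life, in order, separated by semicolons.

$65,535; $49,151; $36,863; $27,648; $20,736; $43,308

Depreciable base = $262,141 − $18,900 = $243,241.
Year 1: ⌊$262,141 × 150%/6⌋ = $65,535. Book value $196,606.
Year 2: ⌊$196,606 × 150%/6⌋ = $49,151. Book value $147,455.
Year 3: ⌊$147,455 × 150%/6⌋ = $36,863. Book value $110,592.
Year 4: ⌊$110,592 × 150%/6⌋ = $27,648. Book value $82,944.
Year 5: ⌊$82,944 × 150%/6⌋ = $20,736. Book value $62,208.
Year 6 (final): $62,208 − $18,900 = $43,308. Book value $18,900.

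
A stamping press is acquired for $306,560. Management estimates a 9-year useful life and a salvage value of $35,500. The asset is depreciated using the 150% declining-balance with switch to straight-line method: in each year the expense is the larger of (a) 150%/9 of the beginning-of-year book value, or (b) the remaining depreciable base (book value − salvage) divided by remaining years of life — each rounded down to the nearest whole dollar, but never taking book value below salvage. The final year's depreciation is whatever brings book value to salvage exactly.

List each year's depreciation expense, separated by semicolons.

$51,093; $42,577; $35,481; $29,568; $24,640; $21,925; $21,925; $21,925; $21,926

Depreciable base = $306,560 − $35,500 = $271,060.
Year 1: DB = ⌊$306,560 × 150%/9⌋ = $51,093; SL = ⌊$271,060/9⌋ = $30,117 → take DB $51,093. Book value $255,467.
Year 2: DB = ⌊$255,467 × 150%/9⌋ = $42,577; SL = ⌊$219,967/8⌋ = $27,495 → take DB $42,577. Book value $212,890.
Year 3: DB = ⌊$212,890 × 150%/9⌋ = $35,481; SL = ⌊$177,390/7⌋ = $25,341 → take DB $35,481. Book value $177,409.
Year 4: DB = ⌊$177,409 × 150%/9⌋ = $29,568; SL = ⌊$141,909/6⌋ = $23,651 → take DB $29,568. Book value $147,841.
Year 5: DB = ⌊$147,841 × 150%/9⌋ = $24,640; SL = ⌊$112,341/5⌋ = $22,468 → take DB $24,640. Book value $123,201.
Year 6: DB = ⌊$123,201 × 150%/9⌋ = $20,533; SL = ⌊$87,701/4⌋ = $21,925 → take SL $21,925. Book value $101,276.
Year 7: DB = ⌊$101,276 × 150%/9⌋ = $16,879; SL = ⌊$65,776/3⌋ = $21,925 → take SL $21,925. Book value $79,351.
Year 8: DB = ⌊$79,351 × 150%/9⌋ = $13,225; SL = ⌊$43,851/2⌋ = $21,925 → take SL $21,925. Book value $57,426.
Year 9 (final): $57,426 − $35,500 = $21,926. Book value $35,500.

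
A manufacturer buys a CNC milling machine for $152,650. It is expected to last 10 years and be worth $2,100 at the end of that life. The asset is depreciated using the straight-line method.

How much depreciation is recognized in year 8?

Depreciable base = $152,650 − $2,100 = $150,550.
Annual expense = $150,550 / 10 = $15,055.

$15,055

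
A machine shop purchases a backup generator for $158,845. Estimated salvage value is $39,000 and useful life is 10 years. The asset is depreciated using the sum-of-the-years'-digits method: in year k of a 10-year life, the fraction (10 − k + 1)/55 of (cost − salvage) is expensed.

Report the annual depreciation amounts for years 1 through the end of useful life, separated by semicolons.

$21,790; $19,611; $17,432; $15,253; $13,074; $10,895; $8,716; $6,537; $4,358; $2,179

Depreciable base = $158,845 − $39,000 = $119,845.
Sum of the years' digits = 10+9+8+7+6+5+4+3+2+1 = 55.
Year 1: $119,845 × 10/55 = $21,790. Book value $137,055.
Year 2: $119,845 × 9/55 = $19,611. Book value $117,444.
Year 3: $119,845 × 8/55 = $17,432. Book value $100,012.
Year 4: $119,845 × 7/55 = $15,253. Book value $84,759.
Year 5: $119,845 × 6/55 = $13,074. Book value $71,685.
Year 6: $119,845 × 5/55 = $10,895. Book value $60,790.
Year 7: $119,845 × 4/55 = $8,716. Book value $52,074.
Year 8: $119,845 × 3/55 = $6,537. Book value $45,537.
Year 9: $119,845 × 2/55 = $4,358. Book value $41,179.
Year 10: $119,845 × 1/55 = $2,179. Book value $39,000.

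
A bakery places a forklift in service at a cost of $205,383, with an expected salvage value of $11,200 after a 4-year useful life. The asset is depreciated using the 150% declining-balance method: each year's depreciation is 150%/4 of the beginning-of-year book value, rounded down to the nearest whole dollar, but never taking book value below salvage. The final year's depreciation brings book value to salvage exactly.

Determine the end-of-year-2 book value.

Depreciable base = $205,383 − $11,200 = $194,183.
Year 1: ⌊$205,383 × 150%/4⌋ = $77,018. Book value $128,365.
Year 2: ⌊$128,365 × 150%/4⌋ = $48,136. Book value $80,229.

$80,229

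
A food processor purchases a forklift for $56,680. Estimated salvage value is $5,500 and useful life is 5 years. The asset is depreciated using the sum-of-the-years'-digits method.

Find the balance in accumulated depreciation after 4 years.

Depreciable base = $56,680 − $5,500 = $51,180.
Sum of the years' digits = 5+4+3+2+1 = 15.
Year 1: $51,180 × 5/15 = $17,060. Book value $39,620.
Year 2: $51,180 × 4/15 = $13,648. Book value $25,972.
Year 3: $51,180 × 3/15 = $10,236. Book value $15,736.
Year 4: $51,180 × 2/15 = $6,824. Book value $8,912.
Accumulated through year 4 = $56,680 − $8,912 = $47,768.

$47,768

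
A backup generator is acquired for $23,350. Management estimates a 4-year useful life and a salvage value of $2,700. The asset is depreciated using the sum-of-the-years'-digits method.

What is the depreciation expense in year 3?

$4,130

Depreciable base = $23,350 − $2,700 = $20,650.
Sum of the years' digits = 4+3+2+1 = 10.
Year 1: $20,650 × 4/10 = $8,260. Book value $15,090.
Year 2: $20,650 × 3/10 = $6,195. Book value $8,895.
Year 3: $20,650 × 2/10 = $4,130. Book value $4,765.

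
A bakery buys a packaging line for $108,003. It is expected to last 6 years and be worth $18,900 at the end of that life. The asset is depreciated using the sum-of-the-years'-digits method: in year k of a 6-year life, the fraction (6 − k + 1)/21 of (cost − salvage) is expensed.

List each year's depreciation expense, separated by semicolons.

$25,458; $21,215; $16,972; $12,729; $8,486; $4,243

Depreciable base = $108,003 − $18,900 = $89,103.
Sum of the years' digits = 6+5+4+3+2+1 = 21.
Year 1: $89,103 × 6/21 = $25,458. Book value $82,545.
Year 2: $89,103 × 5/21 = $21,215. Book value $61,330.
Year 3: $89,103 × 4/21 = $16,972. Book value $44,358.
Year 4: $89,103 × 3/21 = $12,729. Book value $31,629.
Year 5: $89,103 × 2/21 = $8,486. Book value $23,143.
Year 6: $89,103 × 1/21 = $4,243. Book value $18,900.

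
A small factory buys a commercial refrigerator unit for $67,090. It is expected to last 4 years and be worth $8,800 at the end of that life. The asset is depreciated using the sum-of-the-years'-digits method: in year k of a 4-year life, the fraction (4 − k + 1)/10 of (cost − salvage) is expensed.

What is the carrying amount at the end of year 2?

$26,287

Depreciable base = $67,090 − $8,800 = $58,290.
Sum of the years' digits = 4+3+2+1 = 10.
Year 1: $58,290 × 4/10 = $23,316. Book value $43,774.
Year 2: $58,290 × 3/10 = $17,487. Book value $26,287.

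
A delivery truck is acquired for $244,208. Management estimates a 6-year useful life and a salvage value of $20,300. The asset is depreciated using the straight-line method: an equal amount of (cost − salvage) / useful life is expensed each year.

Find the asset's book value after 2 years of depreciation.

$169,572

Depreciable base = $244,208 − $20,300 = $223,908.
Annual expense = $223,908 / 6 = $37,318.
End of year 1: book value $206,890.
End of year 2: book value $169,572.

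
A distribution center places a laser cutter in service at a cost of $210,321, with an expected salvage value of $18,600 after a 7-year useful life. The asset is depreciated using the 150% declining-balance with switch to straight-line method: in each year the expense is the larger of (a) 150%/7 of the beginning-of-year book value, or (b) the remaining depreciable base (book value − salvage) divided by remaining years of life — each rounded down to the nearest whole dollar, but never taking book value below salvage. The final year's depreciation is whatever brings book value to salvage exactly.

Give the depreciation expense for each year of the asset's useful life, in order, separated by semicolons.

Depreciable base = $210,321 − $18,600 = $191,721.
Year 1: DB = ⌊$210,321 × 150%/7⌋ = $45,068; SL = ⌊$191,721/7⌋ = $27,388 → take DB $45,068. Book value $165,253.
Year 2: DB = ⌊$165,253 × 150%/7⌋ = $35,411; SL = ⌊$146,653/6⌋ = $24,442 → take DB $35,411. Book value $129,842.
Year 3: DB = ⌊$129,842 × 150%/7⌋ = $27,823; SL = ⌊$111,242/5⌋ = $22,248 → take DB $27,823. Book value $102,019.
Year 4: DB = ⌊$102,019 × 150%/7⌋ = $21,861; SL = ⌊$83,419/4⌋ = $20,854 → take DB $21,861. Book value $80,158.
Year 5: DB = ⌊$80,158 × 150%/7⌋ = $17,176; SL = ⌊$61,558/3⌋ = $20,519 → take SL $20,519. Book value $59,639.
Year 6: DB = ⌊$59,639 × 150%/7⌋ = $12,779; SL = ⌊$41,039/2⌋ = $20,519 → take SL $20,519. Book value $39,120.
Year 7 (final): $39,120 − $18,600 = $20,520. Book value $18,600.

$45,068; $35,411; $27,823; $21,861; $20,519; $20,519; $20,520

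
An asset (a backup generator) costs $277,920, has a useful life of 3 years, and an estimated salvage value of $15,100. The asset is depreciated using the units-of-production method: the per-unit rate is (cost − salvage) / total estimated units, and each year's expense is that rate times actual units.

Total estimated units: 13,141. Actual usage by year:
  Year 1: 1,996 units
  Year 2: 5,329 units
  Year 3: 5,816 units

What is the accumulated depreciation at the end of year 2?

$146,500

Depreciable base = $277,920 − $15,100 = $262,820.
Rate = $262,820 / 13,141 units = $20 per unit.
Year 1: 1,996 × $20 = $39,920. Book value $238,000.
Year 2: 5,329 × $20 = $106,580. Book value $131,420.
Accumulated through year 2 = $277,920 − $131,420 = $146,500.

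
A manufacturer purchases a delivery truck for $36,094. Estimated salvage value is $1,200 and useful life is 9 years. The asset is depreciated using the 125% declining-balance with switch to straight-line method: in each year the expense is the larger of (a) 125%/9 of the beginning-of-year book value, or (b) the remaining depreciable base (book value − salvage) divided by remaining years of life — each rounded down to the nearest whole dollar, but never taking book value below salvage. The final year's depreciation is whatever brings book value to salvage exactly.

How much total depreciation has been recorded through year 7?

Depreciable base = $36,094 − $1,200 = $34,894.
Year 1: DB = ⌊$36,094 × 125%/9⌋ = $5,013; SL = ⌊$34,894/9⌋ = $3,877 → take DB $5,013. Book value $31,081.
Year 2: DB = ⌊$31,081 × 125%/9⌋ = $4,316; SL = ⌊$29,881/8⌋ = $3,735 → take DB $4,316. Book value $26,765.
Year 3: DB = ⌊$26,765 × 125%/9⌋ = $3,717; SL = ⌊$25,565/7⌋ = $3,652 → take DB $3,717. Book value $23,048.
Year 4: DB = ⌊$23,048 × 125%/9⌋ = $3,201; SL = ⌊$21,848/6⌋ = $3,641 → take SL $3,641. Book value $19,407.
Year 5: DB = ⌊$19,407 × 125%/9⌋ = $2,695; SL = ⌊$18,207/5⌋ = $3,641 → take SL $3,641. Book value $15,766.
Year 6: DB = ⌊$15,766 × 125%/9⌋ = $2,189; SL = ⌊$14,566/4⌋ = $3,641 → take SL $3,641. Book value $12,125.
Year 7: DB = ⌊$12,125 × 125%/9⌋ = $1,684; SL = ⌊$10,925/3⌋ = $3,641 → take SL $3,641. Book value $8,484.
Accumulated through year 7 = $36,094 − $8,484 = $27,610.

$27,610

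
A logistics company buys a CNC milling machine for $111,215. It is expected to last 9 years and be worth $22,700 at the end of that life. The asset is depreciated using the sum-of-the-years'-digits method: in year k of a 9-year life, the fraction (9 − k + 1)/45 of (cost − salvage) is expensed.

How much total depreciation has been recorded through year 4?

Depreciable base = $111,215 − $22,700 = $88,515.
Sum of the years' digits = 9+8+7+6+5+4+3+2+1 = 45.
Year 1: $88,515 × 9/45 = $17,703. Book value $93,512.
Year 2: $88,515 × 8/45 = $15,736. Book value $77,776.
Year 3: $88,515 × 7/45 = $13,769. Book value $64,007.
Year 4: $88,515 × 6/45 = $11,802. Book value $52,205.
Accumulated through year 4 = $111,215 − $52,205 = $59,010.

$59,010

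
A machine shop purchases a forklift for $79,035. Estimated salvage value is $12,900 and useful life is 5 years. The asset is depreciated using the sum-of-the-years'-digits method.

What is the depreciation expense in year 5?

$4,409

Depreciable base = $79,035 − $12,900 = $66,135.
Sum of the years' digits = 5+4+3+2+1 = 15.
Year 1: $66,135 × 5/15 = $22,045. Book value $56,990.
Year 2: $66,135 × 4/15 = $17,636. Book value $39,354.
Year 3: $66,135 × 3/15 = $13,227. Book value $26,127.
Year 4: $66,135 × 2/15 = $8,818. Book value $17,309.
Year 5: $66,135 × 1/15 = $4,409. Book value $12,900.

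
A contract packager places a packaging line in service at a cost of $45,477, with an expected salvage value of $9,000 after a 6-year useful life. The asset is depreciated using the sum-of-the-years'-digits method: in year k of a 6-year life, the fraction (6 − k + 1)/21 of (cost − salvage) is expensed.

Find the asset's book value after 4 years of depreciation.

$14,211

Depreciable base = $45,477 − $9,000 = $36,477.
Sum of the years' digits = 6+5+4+3+2+1 = 21.
Year 1: $36,477 × 6/21 = $10,422. Book value $35,055.
Year 2: $36,477 × 5/21 = $8,685. Book value $26,370.
Year 3: $36,477 × 4/21 = $6,948. Book value $19,422.
Year 4: $36,477 × 3/21 = $5,211. Book value $14,211.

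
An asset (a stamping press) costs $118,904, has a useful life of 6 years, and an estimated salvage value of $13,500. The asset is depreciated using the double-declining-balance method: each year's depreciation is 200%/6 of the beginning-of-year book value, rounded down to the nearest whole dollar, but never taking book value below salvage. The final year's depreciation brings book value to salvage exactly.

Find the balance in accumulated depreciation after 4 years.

$95,416

Depreciable base = $118,904 − $13,500 = $105,404.
Year 1: ⌊$118,904 × 200%/6⌋ = $39,634. Book value $79,270.
Year 2: ⌊$79,270 × 200%/6⌋ = $26,423. Book value $52,847.
Year 3: ⌊$52,847 × 200%/6⌋ = $17,615. Book value $35,232.
Year 4: ⌊$35,232 × 200%/6⌋ = $11,744. Book value $23,488.
Accumulated through year 4 = $118,904 − $23,488 = $95,416.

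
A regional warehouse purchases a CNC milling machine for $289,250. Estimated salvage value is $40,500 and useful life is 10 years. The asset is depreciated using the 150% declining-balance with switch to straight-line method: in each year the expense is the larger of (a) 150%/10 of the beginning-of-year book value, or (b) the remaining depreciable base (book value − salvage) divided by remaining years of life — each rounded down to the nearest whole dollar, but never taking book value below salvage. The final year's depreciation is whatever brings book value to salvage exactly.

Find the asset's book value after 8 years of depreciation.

$74,797

Depreciable base = $289,250 − $40,500 = $248,750.
Year 1: DB = ⌊$289,250 × 150%/10⌋ = $43,387; SL = ⌊$248,750/10⌋ = $24,875 → take DB $43,387. Book value $245,863.
Year 2: DB = ⌊$245,863 × 150%/10⌋ = $36,879; SL = ⌊$205,363/9⌋ = $22,818 → take DB $36,879. Book value $208,984.
Year 3: DB = ⌊$208,984 × 150%/10⌋ = $31,347; SL = ⌊$168,484/8⌋ = $21,060 → take DB $31,347. Book value $177,637.
Year 4: DB = ⌊$177,637 × 150%/10⌋ = $26,645; SL = ⌊$137,137/7⌋ = $19,591 → take DB $26,645. Book value $150,992.
Year 5: DB = ⌊$150,992 × 150%/10⌋ = $22,648; SL = ⌊$110,492/6⌋ = $18,415 → take DB $22,648. Book value $128,344.
Year 6: DB = ⌊$128,344 × 150%/10⌋ = $19,251; SL = ⌊$87,844/5⌋ = $17,568 → take DB $19,251. Book value $109,093.
Year 7: DB = ⌊$109,093 × 150%/10⌋ = $16,363; SL = ⌊$68,593/4⌋ = $17,148 → take SL $17,148. Book value $91,945.
Year 8: DB = ⌊$91,945 × 150%/10⌋ = $13,791; SL = ⌊$51,445/3⌋ = $17,148 → take SL $17,148. Book value $74,797.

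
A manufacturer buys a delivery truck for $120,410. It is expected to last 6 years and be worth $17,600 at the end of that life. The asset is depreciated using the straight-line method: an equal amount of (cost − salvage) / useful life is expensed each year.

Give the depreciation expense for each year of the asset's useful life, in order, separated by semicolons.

Depreciable base = $120,410 − $17,600 = $102,810.
Annual expense = $102,810 / 6 = $17,135.
End of year 1: book value $103,275.
End of year 2: book value $86,140.
End of year 3: book value $69,005.
End of year 4: book value $51,870.
End of year 5: book value $34,735.
End of year 6: book value $17,600.

$17,135; $17,135; $17,135; $17,135; $17,135; $17,135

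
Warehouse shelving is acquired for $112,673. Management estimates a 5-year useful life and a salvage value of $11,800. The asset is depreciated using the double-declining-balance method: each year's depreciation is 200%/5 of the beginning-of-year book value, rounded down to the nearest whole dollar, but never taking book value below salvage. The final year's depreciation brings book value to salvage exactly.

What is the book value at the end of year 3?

Depreciable base = $112,673 − $11,800 = $100,873.
Year 1: ⌊$112,673 × 200%/5⌋ = $45,069. Book value $67,604.
Year 2: ⌊$67,604 × 200%/5⌋ = $27,041. Book value $40,563.
Year 3: ⌊$40,563 × 200%/5⌋ = $16,225. Book value $24,338.

$24,338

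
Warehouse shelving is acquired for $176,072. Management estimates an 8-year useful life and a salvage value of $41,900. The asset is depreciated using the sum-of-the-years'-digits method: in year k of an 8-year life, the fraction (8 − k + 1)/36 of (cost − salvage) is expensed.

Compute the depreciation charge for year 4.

Depreciable base = $176,072 − $41,900 = $134,172.
Sum of the years' digits = 8+7+6+5+4+3+2+1 = 36.
Year 1: $134,172 × 8/36 = $29,816. Book value $146,256.
Year 2: $134,172 × 7/36 = $26,089. Book value $120,167.
Year 3: $134,172 × 6/36 = $22,362. Book value $97,805.
Year 4: $134,172 × 5/36 = $18,635. Book value $79,170.

$18,635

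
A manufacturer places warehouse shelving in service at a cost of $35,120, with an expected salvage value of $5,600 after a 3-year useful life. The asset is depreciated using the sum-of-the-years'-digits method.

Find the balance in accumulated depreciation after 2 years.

$24,600

Depreciable base = $35,120 − $5,600 = $29,520.
Sum of the years' digits = 3+2+1 = 6.
Year 1: $29,520 × 3/6 = $14,760. Book value $20,360.
Year 2: $29,520 × 2/6 = $9,840. Book value $10,520.
Accumulated through year 2 = $35,120 − $10,520 = $24,600.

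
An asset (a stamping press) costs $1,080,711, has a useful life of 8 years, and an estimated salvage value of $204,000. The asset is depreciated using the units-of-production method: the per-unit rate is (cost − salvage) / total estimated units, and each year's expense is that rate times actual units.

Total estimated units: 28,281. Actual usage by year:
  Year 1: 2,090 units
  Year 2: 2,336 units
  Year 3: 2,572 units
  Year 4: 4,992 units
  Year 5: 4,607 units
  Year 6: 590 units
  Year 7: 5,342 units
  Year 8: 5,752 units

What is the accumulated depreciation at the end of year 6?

$532,797

Depreciable base = $1,080,711 − $204,000 = $876,711.
Rate = $876,711 / 28,281 units = $31 per unit.
Year 1: 2,090 × $31 = $64,790. Book value $1,015,921.
Year 2: 2,336 × $31 = $72,416. Book value $943,505.
Year 3: 2,572 × $31 = $79,732. Book value $863,773.
Year 4: 4,992 × $31 = $154,752. Book value $709,021.
Year 5: 4,607 × $31 = $142,817. Book value $566,204.
Year 6: 590 × $31 = $18,290. Book value $547,914.
Accumulated through year 6 = $1,080,711 − $547,914 = $532,797.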